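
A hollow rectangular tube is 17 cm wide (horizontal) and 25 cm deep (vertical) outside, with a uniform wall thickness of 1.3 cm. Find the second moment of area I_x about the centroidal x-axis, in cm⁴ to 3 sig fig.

I_x ≈ 8650 cm⁴

Decompose the section into non-overlapping parts with the origin at the bottom-left of its bounding rectangle.
Outer rectangle: 17 × 25, A = 425 cm², y = 12.5 cm, Ī = 22 135 cm⁴.
Inner void (subtracted): 14.4 × 22.4, A = 322.56 cm², y = 12.5 cm, Ī = 13 487 cm⁴.
By symmetry the centroid is at mid-height, ȳ = 12.5 cm.
All pieces are centred on the centroidal x-axis, so I = ΣĪ (holes subtracted) = 8648.1 cm⁴.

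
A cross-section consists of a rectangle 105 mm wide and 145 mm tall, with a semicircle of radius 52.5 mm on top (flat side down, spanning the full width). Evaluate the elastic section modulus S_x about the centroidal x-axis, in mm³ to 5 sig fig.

S_x ≈ 5.5562 × 10⁵ mm³

Break the section into simple shapes (no overlaps), measuring from the bottom-left corner of the bounding box.
Rectangular body: 105 × 145, A = 15 225 mm², y = 72.5 mm, Ī = 26 675 469 mm⁴.
Semicircular cap: semicircle r = 52.5, A = 4329.507 mm², y = 167.2817 mm, Ī = 833814.2 mm⁴.
Centroid: ȳ = ΣA·y / ΣA = 93.48534 mm.
Transfer each piece to the centroidal x-axis using Ī + A·d² with d = y − 93.48534:
  rectangular body: d = -20.98534 mm → contributes +33 380 324 mm⁴
  semicircular cap: d = 73.79635 mm → contributes +24 411 884 mm⁴
Total I = 57 792 208 mm⁴.
Extreme fibre distance c = 104.0147 mm; S = I/c = 555 616 mm³.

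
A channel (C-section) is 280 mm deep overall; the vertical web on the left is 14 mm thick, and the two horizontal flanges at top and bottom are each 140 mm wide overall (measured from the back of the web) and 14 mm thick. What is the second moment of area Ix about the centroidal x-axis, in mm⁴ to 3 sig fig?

Treat the section as a set of non-overlapping primitives; coordinates are from the bounding-box lower-left.
Web: 14 × 280, A = 3 920 mm², y = 140 mm, Ī = 25 610 667 mm⁴.
Top flange (beyond web): 126 × 14, A = 1 764 mm², y = 273 mm, Ī = 28 812 mm⁴.
Bottom flange (beyond web): 126 × 14, A = 1 764 mm², y = 7 mm, Ī = 28 812 mm⁴.
By symmetry the centroid is at mid-height, ȳ = 140 mm.
Transfer each piece to the centroidal x-axis using Ī + A·d² with d = y − 140:
  web: d = 0 mm → contributes +25 610 667 mm⁴
  top flange (beyond web): d = 133 mm → contributes +31 232 208 mm⁴
  bottom flange (beyond web): d = -133 mm → contributes +31 232 208 mm⁴
Total I = 88 075 083 mm⁴.

Ix ≈ 8.81 × 10⁷ mm⁴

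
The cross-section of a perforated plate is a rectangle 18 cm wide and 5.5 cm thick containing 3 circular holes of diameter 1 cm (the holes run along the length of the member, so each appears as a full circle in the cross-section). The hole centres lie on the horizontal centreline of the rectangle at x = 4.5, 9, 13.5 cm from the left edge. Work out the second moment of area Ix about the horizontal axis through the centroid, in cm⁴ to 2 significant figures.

Ix ≈ 250 cm⁴

Decompose the section into non-overlapping parts with the origin at the bottom-left of its bounding rectangle.
Plate: 18 × 5.5, A = 99 cm², y = 2.75 cm, Ī = 249.6 cm⁴.
Hole 1 (subtracted): ⌀1, A = 0.7854 cm², y = 2.75 cm, Ī = 0.04909 cm⁴.
Hole 2 (subtracted): ⌀1, A = 0.7854 cm², y = 2.75 cm, Ī = 0.04909 cm⁴.
Hole 3 (subtracted): ⌀1, A = 0.7854 cm², y = 2.75 cm, Ī = 0.04909 cm⁴.
By symmetry the centroid is at mid-height, ȳ = 2.75 cm.
All pieces are centred on the horizontal axis through the centroid, so I = ΣĪ (holes subtracted) = 249.4 cm⁴.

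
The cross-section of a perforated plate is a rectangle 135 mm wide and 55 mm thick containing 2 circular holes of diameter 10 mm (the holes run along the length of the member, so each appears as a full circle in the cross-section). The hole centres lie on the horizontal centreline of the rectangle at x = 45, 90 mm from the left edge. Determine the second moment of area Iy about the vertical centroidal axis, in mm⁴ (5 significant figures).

Iy ≈ 1.1196 × 10⁷ mm⁴

Break the section into simple shapes (no overlaps), measuring from the bottom-left corner of the bounding box.
Plate: 135 × 55, A = 7 425 mm², x = 67.5 mm, Ī = 11 276 719 mm⁴.
Hole 1 (subtracted): ⌀10, A = 78.53982 mm², x = 45 mm, Ī = 490.8739 mm⁴.
Hole 2 (subtracted): ⌀10, A = 78.53982 mm², x = 90 mm, Ī = 490.8739 mm⁴.
By symmetry the centroid is at mid-width, x̄ = 67.5 mm.
Transfer each piece to the vertical centroidal axis using Ī + A·d² with d = x − 67.5:
  plate: d = 0 mm → contributes +11 276 719 mm⁴
  hole 1: d = -22.5 mm → contributes −40251.66 mm⁴
  hole 2: d = 22.5 mm → contributes −40251.66 mm⁴
Total I = 11 196 215 mm⁴.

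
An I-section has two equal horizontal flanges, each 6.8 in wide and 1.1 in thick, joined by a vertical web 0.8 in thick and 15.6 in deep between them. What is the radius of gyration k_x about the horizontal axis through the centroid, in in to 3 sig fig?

k_x ≈ 6.88 in

Split into non-overlapping primitives; take the origin at the lower-left of the bounding box.
Bottom flange: 6.8 × 1.1, A = 7.48 in², y = 0.55 in, Ī = 0.75423 in⁴.
Web: 0.8 × 15.6, A = 12.48 in², y = 8.9 in, Ī = 253.09 in⁴.
Top flange: 6.8 × 1.1, A = 7.48 in², y = 17.25 in, Ī = 0.75423 in⁴.
By symmetry the centroid is at mid-height, ȳ = 8.9 in.
Transfer each piece to the horizontal axis through the centroid using Ī + A·d² with d = y − 8.9:
  bottom flange: d = -8.35 in → contributes +522.28 in⁴
  web: d = 0 in → contributes +253.09 in⁴
  top flange: d = 8.35 in → contributes +522.28 in⁴
Total I = 1297.7 in⁴.
Radius of gyration: k = √(I/A) = √(1297.7 / 27.44) = 6.8768 in.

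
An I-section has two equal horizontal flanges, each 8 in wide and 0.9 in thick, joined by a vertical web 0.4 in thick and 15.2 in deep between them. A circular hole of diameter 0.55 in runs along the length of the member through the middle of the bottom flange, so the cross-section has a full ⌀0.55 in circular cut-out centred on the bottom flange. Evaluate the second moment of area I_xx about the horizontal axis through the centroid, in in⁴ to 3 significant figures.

I_xx ≈ 1040 in⁴

Treat the section as a set of non-overlapping primitives; coordinates are from the bounding-box lower-left.
Bottom flange: 8 × 0.9, A = 7.2 in², y = 0.45 in, Ī = 0.486 in⁴.
Web: 0.4 × 15.2, A = 6.08 in², y = 8.5 in, Ī = 117.06 in⁴.
Top flange: 8 × 0.9, A = 7.2 in², y = 16.55 in, Ī = 0.486 in⁴.
Hole (subtracted): ⌀0.55, A = 0.23758 in², y = 0.45 in, Ī = 0.0044918 in⁴.
Centroid: ȳ = ΣA·y / ΣA = 8.5945 in.
Transfer each piece to the horizontal axis through the centroid using Ī + A·d² with d = y − 8.5945:
  bottom flange: d = -8.1445 in → contributes +478.08 in⁴
  web: d = -0.094482 in → contributes +117.11 in⁴
  top flange: d = 7.9555 in → contributes +456.18 in⁴
  hole: d = -8.1445 in → contributes −15.764 in⁴
Total I = 1035.6 in⁴.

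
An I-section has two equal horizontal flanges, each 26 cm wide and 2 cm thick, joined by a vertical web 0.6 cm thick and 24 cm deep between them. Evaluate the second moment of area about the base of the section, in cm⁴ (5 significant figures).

I_base ≈ 4.1508 × 10⁴ cm⁴

Split into non-overlapping primitives; take the origin at the lower-left of the bounding box.
Bottom flange: 26 × 2, A = 52 cm², y = 1 cm, Ī = 17.33333 cm⁴.
Web: 0.6 × 24, A = 14.4 cm², y = 14 cm, Ī = 691.2 cm⁴.
Top flange: 26 × 2, A = 52 cm², y = 27 cm, Ī = 17.33333 cm⁴.
Transfer each piece to a horizontal axis along the bottom face using Ī + A·d² with d = y − 0:
  bottom flange: d = 1 cm → contributes +69.33333 cm⁴
  web: d = 14 cm → contributes +3513.6 cm⁴
  top flange: d = 27 cm → contributes +37925.33 cm⁴
Total I = 41508.27 cm⁴.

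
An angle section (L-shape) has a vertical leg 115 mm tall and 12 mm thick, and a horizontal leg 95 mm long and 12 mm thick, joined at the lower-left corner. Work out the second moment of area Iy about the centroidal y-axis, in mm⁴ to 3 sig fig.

Iy ≈ 1.89 × 10⁶ mm⁴

Split into non-overlapping primitives; take the origin at the lower-left of the bounding box.
Vertical leg: 12 × 115, A = 1 380 mm², x = 6 mm, Ī = 16 560 mm⁴.
Horizontal leg (remainder): 83 × 12, A = 996 mm², x = 53.5 mm, Ī = 571 787 mm⁴.
Centroid: x̄ = ΣA·x / ΣA = 25.912 mm.
Transfer each piece to the centroidal y-axis using Ī + A·d² with d = x − 25.912:
  vertical leg: d = -19.912 mm → contributes +563 692 mm⁴
  horizontal leg (remainder): d = 27.588 mm → contributes +1 329 861 mm⁴
Total I = 1 893 553 mm⁴.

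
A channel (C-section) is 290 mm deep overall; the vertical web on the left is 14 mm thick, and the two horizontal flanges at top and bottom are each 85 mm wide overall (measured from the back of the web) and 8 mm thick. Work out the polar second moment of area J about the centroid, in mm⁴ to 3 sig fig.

Decompose the section into non-overlapping parts with the origin at the bottom-left of its bounding rectangle.
Web: 14 × 290, A = 4 060 mm², y = 145 mm, Ī = 28 453 833 mm⁴.
Top flange (beyond web): 71 × 8, A = 568 mm², y = 286 mm, Ī = 3029.3 mm⁴.
Bottom flange (beyond web): 71 × 8, A = 568 mm², y = 4 mm, Ī = 3029.3 mm⁴.
By symmetry the centroid is at mid-height, ȳ = 145 mm.
Transfer each piece to the centroidal x-axis using Ī + A·d² with d = y − 145:
  web: d = 0 mm → contributes +28 453 833 mm⁴
  top flange (beyond web): d = 141 mm → contributes +11 295 437 mm⁴
  bottom flange (beyond web): d = -141 mm → contributes +11 295 437 mm⁴
Total I = 51 044 708 mm⁴.
For the y-axis: x̄ = 16.292 mm.
Repeating about the centroidal y-axis gives I_y = 2 146 822 mm⁴.
Polar second moment: J = I_x + I_y = 53 191 530 mm⁴.

J ≈ 5.32 × 10⁷ mm⁴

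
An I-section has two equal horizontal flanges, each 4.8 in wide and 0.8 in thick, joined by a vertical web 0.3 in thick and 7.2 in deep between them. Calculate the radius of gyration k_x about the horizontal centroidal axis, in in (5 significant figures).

Split into non-overlapping primitives; take the origin at the lower-left of the bounding box.
Bottom flange: 4.8 × 0.8, A = 3.84 in², y = 0.4 in, Ī = 0.2048 in⁴.
Web: 0.3 × 7.2, A = 2.16 in², y = 4.4 in, Ī = 9.3312 in⁴.
Top flange: 4.8 × 0.8, A = 3.84 in², y = 8.4 in, Ī = 0.2048 in⁴.
By symmetry the centroid is at mid-height, ȳ = 4.4 in.
Transfer each piece to the horizontal centroidal axis using Ī + A·d² with d = y − 4.4:
  bottom flange: d = -4 in → contributes +61.6448 in⁴
  web: d = 0 in → contributes +9.3312 in⁴
  top flange: d = 4 in → contributes +61.6448 in⁴
Total I = 132.6208 in⁴.
Radius of gyration: k = √(I/A) = √(132.6208 / 9.84) = 3.671202 in.

k_x ≈ 3.6712 in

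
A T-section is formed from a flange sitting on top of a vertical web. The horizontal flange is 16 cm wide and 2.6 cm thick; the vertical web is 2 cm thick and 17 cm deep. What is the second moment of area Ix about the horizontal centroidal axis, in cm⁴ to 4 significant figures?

Ix ≈ 2639 cm⁴

Split into non-overlapping primitives; take the origin at the lower-left of the bounding box.
Flange: 16 × 2.6, A = 41.6 cm², y = 18.3 cm, Ī = 23.4347 cm⁴.
Web: 2 × 17, A = 34 cm², y = 8.5 cm, Ī = 818.833 cm⁴.
Centroid: ȳ = ΣA·y / ΣA = 13.8926 cm.
Transfer each piece to the horizontal centroidal axis using Ī + A·d² with d = y − 13.8926:
  flange: d = 4.40741 cm → contributes +831.525 cm⁴
  web: d = -5.39259 cm → contributes +1807.56 cm⁴
Total I = 2639.08 cm⁴.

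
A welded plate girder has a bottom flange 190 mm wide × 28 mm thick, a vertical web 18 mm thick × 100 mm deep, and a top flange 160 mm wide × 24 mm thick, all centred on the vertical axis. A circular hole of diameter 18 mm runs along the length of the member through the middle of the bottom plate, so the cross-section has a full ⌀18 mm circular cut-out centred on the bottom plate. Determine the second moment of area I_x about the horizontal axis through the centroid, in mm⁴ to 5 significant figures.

Decompose the section into non-overlapping parts with the origin at the bottom-left of its bounding rectangle.
Bottom plate: 190 × 28, A = 5 320 mm², y = 14 mm, Ī = 347573.3 mm⁴.
Web plate: 18 × 100, A = 1 800 mm², y = 78 mm, Ī = 1 500 000 mm⁴.
Top plate: 160 × 24, A = 3 840 mm², y = 140 mm, Ī = 184 320 mm⁴.
Hole (subtracted): ⌀18, A = 254.469 mm², y = 14 mm, Ī = 5152.997 mm⁴.
Centroid: ȳ = ΣA·y / ΣA = 69.95612 mm.
Transfer each piece to the horizontal axis through the centroid using Ī + A·d² with d = y − 69.95612:
  bottom plate: d = -55.95612 mm → contributes +17 004 959 mm⁴
  web plate: d = 8.043878 mm → contributes +1 616 467 mm⁴
  top plate: d = 70.04388 mm → contributes +19 023 916 mm⁴
  hole: d = -55.95612 mm → contributes −801917.7 mm⁴
Total I = 36 843 425 mm⁴.

I_x ≈ 3.6843 × 10⁷ mm⁴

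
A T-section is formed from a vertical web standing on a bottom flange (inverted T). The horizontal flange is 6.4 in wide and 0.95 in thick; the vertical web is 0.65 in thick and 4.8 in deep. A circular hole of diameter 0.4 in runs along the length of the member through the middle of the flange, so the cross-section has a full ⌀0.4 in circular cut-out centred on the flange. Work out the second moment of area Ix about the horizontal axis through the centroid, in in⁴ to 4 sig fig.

Ix ≈ 23.37 in⁴

Decompose the section into non-overlapping parts with the origin at the bottom-left of its bounding rectangle.
Flange: 6.4 × 0.95, A = 6.08 in², y = 0.475 in, Ī = 0.457267 in⁴.
Web: 0.65 × 4.8, A = 3.12 in², y = 3.35 in, Ī = 5.9904 in⁴.
Hole (subtracted): ⌀0.4, A = 0.125664 in², y = 0.475 in, Ī = 0.00125664 in⁴.
Centroid: ȳ = ΣA·y / ΣA = 1.4635 in.
Transfer each piece to the horizontal axis through the centroid using Ī + A·d² with d = y − 1.4635:
  flange: d = -0.988502 in → contributes +6.39826 in⁴
  web: d = 1.8865 in → contributes +17.0941 in⁴
  hole: d = -0.988502 in → contributes −0.124047 in⁴
Total I = 23.3683 in⁴.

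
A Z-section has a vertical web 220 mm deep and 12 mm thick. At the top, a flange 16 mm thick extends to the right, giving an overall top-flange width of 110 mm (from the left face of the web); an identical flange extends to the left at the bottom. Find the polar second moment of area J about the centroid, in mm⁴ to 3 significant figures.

J ≈ 5.54 × 10⁷ mm⁴

Decompose the section into non-overlapping parts with the origin at the bottom-left of its bounding rectangle.
Web: 12 × 220, A = 2 640 mm², y = 110 mm, Ī = 10 648 000 mm⁴.
Top flange (beyond web): 98 × 16, A = 1 568 mm², y = 212 mm, Ī = 33 451 mm⁴.
Bottom flange (beyond web): 98 × 16, A = 1 568 mm², y = 8 mm, Ī = 33 451 mm⁴.
Centroid: ȳ = ΣA·y / ΣA = 110 mm.
Transfer each piece to the centroidal x-axis using Ī + A·d² with d = y − 110:
  web: d = 0 mm → contributes +10 648 000 mm⁴
  top flange (beyond web): d = 102 mm → contributes +16 346 923 mm⁴
  bottom flange (beyond web): d = -102 mm → contributes +16 346 923 mm⁴
Total I = 43 341 845 mm⁴.
For the y-axis: x̄ = 104 mm.
Repeating about the centroidal y-axis gives I_y = 12 027 925 mm⁴.
Polar second moment: J = I_x + I_y = 55 369 771 mm⁴.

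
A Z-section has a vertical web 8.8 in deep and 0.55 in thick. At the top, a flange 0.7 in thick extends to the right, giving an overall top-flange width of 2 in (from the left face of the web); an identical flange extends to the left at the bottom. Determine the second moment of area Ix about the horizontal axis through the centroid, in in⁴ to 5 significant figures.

Ix ≈ 64.614 in⁴

Break the section into simple shapes (no overlaps), measuring from the bottom-left corner of the bounding box.
Web: 0.55 × 8.8, A = 4.84 in², y = 4.4 in, Ī = 31.23413 in⁴.
Top flange (beyond web): 1.45 × 0.7, A = 1.015 in², y = 8.45 in, Ī = 0.04144583 in⁴.
Bottom flange (beyond web): 1.45 × 0.7, A = 1.015 in², y = 0.35 in, Ī = 0.04144583 in⁴.
Centroid: ȳ = ΣA·y / ΣA = 4.4 in.
Transfer each piece to the horizontal axis through the centroid using Ī + A·d² with d = y − 4.4:
  web: d = 0 in → contributes +31.23413 in⁴
  top flange (beyond web): d = 4.05 in → contributes +16.68998 in⁴
  bottom flange (beyond web): d = -4.05 in → contributes +16.68998 in⁴
Total I = 64.6141 in⁴.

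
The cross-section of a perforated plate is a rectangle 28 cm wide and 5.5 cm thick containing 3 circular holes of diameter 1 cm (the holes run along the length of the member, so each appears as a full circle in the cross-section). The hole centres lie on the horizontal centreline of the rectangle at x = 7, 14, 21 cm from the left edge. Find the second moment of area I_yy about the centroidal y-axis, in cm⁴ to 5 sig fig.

Decompose the section into non-overlapping parts with the origin at the bottom-left of its bounding rectangle.
Plate: 28 × 5.5, A = 154 cm², x = 14 cm, Ī = 10061.33 cm⁴.
Hole 1 (subtracted): ⌀1, A = 0.7853982 cm², x = 7 cm, Ī = 0.04908739 cm⁴.
Hole 2 (subtracted): ⌀1, A = 0.7853982 cm², x = 14 cm, Ī = 0.04908739 cm⁴.
Hole 3 (subtracted): ⌀1, A = 0.7853982 cm², x = 21 cm, Ī = 0.04908739 cm⁴.
By symmetry the centroid is at mid-width, x̄ = 14 cm.
Transfer each piece to the centroidal y-axis using Ī + A·d² with d = x − 14:
  plate: d = 0 cm → contributes +10061.33 cm⁴
  hole 1: d = -7 cm → contributes −38.5336 cm⁴
  hole 2: d = 0 cm → contributes −0.04908739 cm⁴
  hole 3: d = 7 cm → contributes −38.5336 cm⁴
Total I = 9984.217 cm⁴.

I_yy ≈ 9984.2 cm⁴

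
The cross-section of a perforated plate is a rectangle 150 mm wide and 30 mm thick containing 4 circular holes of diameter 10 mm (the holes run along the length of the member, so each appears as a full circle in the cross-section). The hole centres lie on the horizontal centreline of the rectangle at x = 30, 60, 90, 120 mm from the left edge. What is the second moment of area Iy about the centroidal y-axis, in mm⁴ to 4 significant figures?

Decompose the section into non-overlapping parts with the origin at the bottom-left of its bounding rectangle.
Plate: 150 × 30, A = 4 500 mm², x = 75 mm, Ī = 8 437 500 mm⁴.
Hole 1 (subtracted): ⌀10, A = 78.5398 mm², x = 30 mm, Ī = 490.874 mm⁴.
Hole 2 (subtracted): ⌀10, A = 78.5398 mm², x = 60 mm, Ī = 490.874 mm⁴.
Hole 3 (subtracted): ⌀10, A = 78.5398 mm², x = 90 mm, Ī = 490.874 mm⁴.
Hole 4 (subtracted): ⌀10, A = 78.5398 mm², x = 120 mm, Ī = 490.874 mm⁴.
By symmetry the centroid is at mid-width, x̄ = 75 mm.
Transfer each piece to the centroidal y-axis using Ī + A·d² with d = x − 75:
  plate: d = 0 mm → contributes +8 437 500 mm⁴
  hole 1: d = -45 mm → contributes −159 534 mm⁴
  hole 2: d = -15 mm → contributes −18162.3 mm⁴
  hole 3: d = 15 mm → contributes −18162.3 mm⁴
  hole 4: d = 45 mm → contributes −159 534 mm⁴
Total I = 8 082 107 mm⁴.

Iy ≈ 8.082 × 10⁶ mm⁴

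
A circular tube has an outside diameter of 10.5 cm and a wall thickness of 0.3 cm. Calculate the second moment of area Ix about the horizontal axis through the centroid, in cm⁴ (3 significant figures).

Split into non-overlapping primitives; take the origin at the lower-left of the bounding box.
Outer circle: ⌀10.5, A = 86.59 cm², y = 5.25 cm, Ī = 596.66 cm⁴.
Bore (subtracted): ⌀9.9, A = 76.977 cm², y = 5.25 cm, Ī = 471.53 cm⁴.
By symmetry the centroid is at mid-height, ȳ = 5.25 cm.
All pieces are centred on the horizontal axis through the centroid, so I = ΣĪ (holes subtracted) = 125.13 cm⁴.

Ix ≈ 125 cm⁴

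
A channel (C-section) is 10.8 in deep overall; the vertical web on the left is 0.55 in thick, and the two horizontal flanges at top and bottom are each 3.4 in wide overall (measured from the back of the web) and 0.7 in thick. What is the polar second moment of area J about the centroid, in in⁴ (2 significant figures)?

Decompose the section into non-overlapping parts with the origin at the bottom-left of its bounding rectangle.
Web: 0.55 × 10.8, A = 5.94 in², y = 5.4 in, Ī = 57.74 in⁴.
Top flange (beyond web): 2.85 × 0.7, A = 1.995 in², y = 10.45 in, Ī = 0.08146 in⁴.
Bottom flange (beyond web): 2.85 × 0.7, A = 1.995 in², y = 0.35 in, Ī = 0.08146 in⁴.
By symmetry the centroid is at mid-height, ȳ = 5.4 in.
Transfer each piece to the centroidal x-axis using Ī + A·d² with d = y − 5.4:
  web: d = 0 in → contributes +57.74 in⁴
  top flange (beyond web): d = 5.05 in → contributes +50.96 in⁴
  bottom flange (beyond web): d = -5.05 in → contributes +50.96 in⁴
Total I = 159.7 in⁴.
For the y-axis: x̄ = 0.9581 in.
Repeating about the centroidal y-axis gives I_y = 9.748 in⁴.
Polar second moment: J = I_x + I_y = 169.4 in⁴.

J ≈ 170 in⁴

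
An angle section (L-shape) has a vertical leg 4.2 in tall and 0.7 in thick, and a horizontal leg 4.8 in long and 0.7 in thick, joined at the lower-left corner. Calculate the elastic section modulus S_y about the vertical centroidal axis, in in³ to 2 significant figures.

S_y ≈ 3.8 in³

Treat the section as a set of non-overlapping primitives; coordinates are from the bounding-box lower-left.
Vertical leg: 0.7 × 4.2, A = 2.94 in², x = 0.35 in, Ī = 0.1201 in⁴.
Horizontal leg (remainder): 4.1 × 0.7, A = 2.87 in², x = 2.75 in, Ī = 4.02 in⁴.
Centroid: x̄ = ΣA·x / ΣA = 1.536 in.
Transfer each piece to the vertical centroidal axis using Ī + A·d² with d = x − 1.536:
  vertical leg: d = -1.186 in → contributes +4.252 in⁴
  horizontal leg (remainder): d = 1.214 in → contributes +8.253 in⁴
Total I = 12.51 in⁴.
Extreme fibre distance c = 3.264 in; S = I/c = 3.831 in³.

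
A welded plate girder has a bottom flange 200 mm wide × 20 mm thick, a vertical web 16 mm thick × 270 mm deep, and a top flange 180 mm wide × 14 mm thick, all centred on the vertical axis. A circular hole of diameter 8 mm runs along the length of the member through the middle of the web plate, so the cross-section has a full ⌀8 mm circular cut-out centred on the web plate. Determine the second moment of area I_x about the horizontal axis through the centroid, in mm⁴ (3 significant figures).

I_x ≈ 1.57 × 10⁸ mm⁴

Split into non-overlapping primitives; take the origin at the lower-left of the bounding box.
Bottom plate: 200 × 20, A = 4 000 mm², y = 10 mm, Ī = 133 333 mm⁴.
Web plate: 16 × 270, A = 4 320 mm², y = 155 mm, Ī = 26 244 000 mm⁴.
Top plate: 180 × 14, A = 2 520 mm², y = 297 mm, Ī = 41 160 mm⁴.
Hole (subtracted): ⌀8, A = 50.265 mm², y = 155 mm, Ī = 201.06 mm⁴.
Centroid: ȳ = ΣA·y / ΣA = 134.41 mm.
Transfer each piece to the horizontal axis through the centroid using Ī + A·d² with d = y − 134.41:
  bottom plate: d = -124.41 mm → contributes +62 044 784 mm⁴
  web plate: d = 20.59 mm → contributes +28 075 445 mm⁴
  top plate: d = 162.59 mm → contributes +66 658 592 mm⁴
  hole: d = 20.59 mm → contributes −21 511 mm⁴
Total I = 156 757 311 mm⁴.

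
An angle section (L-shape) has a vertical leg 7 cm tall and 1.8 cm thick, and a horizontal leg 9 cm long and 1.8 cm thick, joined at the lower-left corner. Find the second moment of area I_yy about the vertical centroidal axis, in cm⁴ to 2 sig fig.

I_yy ≈ 190 cm⁴

Decompose the section into non-overlapping parts with the origin at the bottom-left of its bounding rectangle.
Vertical leg: 1.8 × 7, A = 12.6 cm², x = 0.9 cm, Ī = 3.402 cm⁴.
Horizontal leg (remainder): 7.2 × 1.8, A = 12.96 cm², x = 5.4 cm, Ī = 55.99 cm⁴.
Centroid: x̄ = ΣA·x / ΣA = 3.182 cm.
Transfer each piece to the vertical centroidal axis using Ī + A·d² with d = x − 3.182:
  vertical leg: d = -2.282 cm → contributes +69 cm⁴
  horizontal leg (remainder): d = 2.218 cm → contributes +119.8 cm⁴
Total I = 188.8 cm⁴.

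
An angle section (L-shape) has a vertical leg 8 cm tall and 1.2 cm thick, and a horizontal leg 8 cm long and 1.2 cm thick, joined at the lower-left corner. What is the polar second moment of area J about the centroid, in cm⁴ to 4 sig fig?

Split into non-overlapping primitives; take the origin at the lower-left of the bounding box.
Vertical leg: 1.2 × 8, A = 9.6 cm², y = 4 cm, Ī = 51.2 cm⁴.
Horizontal leg (remainder): 6.8 × 1.2, A = 8.16 cm², y = 0.6 cm, Ī = 0.9792 cm⁴.
Centroid: ȳ = ΣA·y / ΣA = 2.43784 cm.
Transfer each piece to the centroidal x-axis using Ī + A·d² with d = y − 2.43784:
  vertical leg: d = 1.56216 cm → contributes +74.6274 cm⁴
  horizontal leg (remainder): d = -1.83784 cm → contributes +28.5408 cm⁴
Total I = 103.168 cm⁴.
For the y-axis: x̄ = 2.43784 cm.
Repeating about the centroidal y-axis gives I_y = 103.168 cm⁴.
Polar second moment: J = I_x + I_y = 206.336 cm⁴.

J ≈ 206.3 cm⁴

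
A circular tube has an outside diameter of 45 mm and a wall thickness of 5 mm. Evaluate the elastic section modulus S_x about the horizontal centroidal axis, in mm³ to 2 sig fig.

S_x ≈ 5700 mm³

Treat the section as a set of non-overlapping primitives; coordinates are from the bounding-box lower-left.
Outer circle: ⌀45, A = 1 590 mm², y = 22.5 mm, Ī = 201 289 mm⁴.
Bore (subtracted): ⌀35, A = 962.1 mm², y = 22.5 mm, Ī = 73 662 mm⁴.
By symmetry the centroid is at mid-height, ȳ = 22.5 mm.
All pieces are centred on the horizontal centroidal axis, so I = ΣĪ (holes subtracted) = 127 627 mm⁴.
Extreme fibre distance c = 22.5 mm; S = I/c = 5 672 mm³.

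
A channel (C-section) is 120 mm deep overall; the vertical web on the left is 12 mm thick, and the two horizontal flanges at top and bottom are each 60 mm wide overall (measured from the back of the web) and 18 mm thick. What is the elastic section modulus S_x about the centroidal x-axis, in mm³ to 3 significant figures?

S_x ≈ 1.04 × 10⁵ mm³

Decompose the section into non-overlapping parts with the origin at the bottom-left of its bounding rectangle.
Web: 12 × 120, A = 1 440 mm², y = 60 mm, Ī = 1 728 000 mm⁴.
Top flange (beyond web): 48 × 18, A = 864 mm², y = 111 mm, Ī = 23 328 mm⁴.
Bottom flange (beyond web): 48 × 18, A = 864 mm², y = 9 mm, Ī = 23 328 mm⁴.
By symmetry the centroid is at mid-height, ȳ = 60 mm.
Transfer each piece to the centroidal x-axis using Ī + A·d² with d = y − 60:
  web: d = 0 mm → contributes +1 728 000 mm⁴
  top flange (beyond web): d = 51 mm → contributes +2 270 592 mm⁴
  bottom flange (beyond web): d = -51 mm → contributes +2 270 592 mm⁴
Total I = 6 269 184 mm⁴.
Extreme fibre distance c = 60 mm; S = I/c = 104 486 mm³.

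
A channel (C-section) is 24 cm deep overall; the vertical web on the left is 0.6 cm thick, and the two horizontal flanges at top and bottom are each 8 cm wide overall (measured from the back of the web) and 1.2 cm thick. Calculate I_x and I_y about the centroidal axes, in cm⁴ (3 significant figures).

Treat the section as a set of non-overlapping primitives; coordinates are from the bounding-box lower-left.
Web: 0.6 × 24, A = 14.4 cm², y = 12 cm, Ī = 691.2 cm⁴.
Top flange (beyond web): 7.4 × 1.2, A = 8.88 cm², y = 23.4 cm, Ī = 1.0656 cm⁴.
Bottom flange (beyond web): 7.4 × 1.2, A = 8.88 cm², y = 0.6 cm, Ī = 1.0656 cm⁴.
By symmetry the centroid is at mid-height, ȳ = 12 cm.
Transfer each piece to the centroidal x-axis using Ī + A·d² with d = y − 12:
  web: d = 0 cm → contributes +691.2 cm⁴
  top flange (beyond web): d = 11.4 cm → contributes +1155.1 cm⁴
  bottom flange (beyond web): d = -11.4 cm → contributes +1155.1 cm⁴
Total I = 3001.4 cm⁴.
For the y-axis: x̄ = 2.509 cm.
Repeating about the centroidal y-axis gives I_y = 208.71 cm⁴.

I_x ≈ 3000 cm⁴, I_y ≈ 209 cm⁴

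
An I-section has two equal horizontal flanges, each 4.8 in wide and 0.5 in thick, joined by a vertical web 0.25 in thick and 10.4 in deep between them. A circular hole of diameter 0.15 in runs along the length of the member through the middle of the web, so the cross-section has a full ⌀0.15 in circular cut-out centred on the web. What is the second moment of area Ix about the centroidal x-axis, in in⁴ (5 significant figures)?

Decompose the section into non-overlapping parts with the origin at the bottom-left of its bounding rectangle.
Bottom flange: 4.8 × 0.5, A = 2.4 in², y = 0.25 in, Ī = 0.05 in⁴.
Web: 0.25 × 10.4, A = 2.6 in², y = 5.7 in, Ī = 23.43467 in⁴.
Top flange: 4.8 × 0.5, A = 2.4 in², y = 11.15 in, Ī = 0.05 in⁴.
Hole (subtracted): ⌀0.15, A = 0.01767146 in², y = 5.7 in, Ī = 0.00002485049 in⁴.
By symmetry the centroid is at mid-height, ȳ = 5.7 in.
Transfer each piece to the centroidal x-axis using Ī + A·d² with d = y − 5.7:
  bottom flange: d = -5.45 in → contributes +71.336 in⁴
  web: d = 0 in → contributes +23.43467 in⁴
  top flange: d = 5.45 in → contributes +71.336 in⁴
  hole: d = 0 in → contributes −0.00002485049 in⁴
Total I = 166.1066 in⁴.

Ix ≈ 166.11 in⁴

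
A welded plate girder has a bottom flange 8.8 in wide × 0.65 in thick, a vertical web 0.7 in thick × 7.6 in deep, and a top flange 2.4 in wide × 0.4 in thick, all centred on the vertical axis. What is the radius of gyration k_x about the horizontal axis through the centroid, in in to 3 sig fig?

k_x ≈ 2.97 in

Treat the section as a set of non-overlapping primitives; coordinates are from the bounding-box lower-left.
Bottom plate: 8.8 × 0.65, A = 5.72 in², y = 0.325 in, Ī = 0.20139 in⁴.
Web plate: 0.7 × 7.6, A = 5.32 in², y = 4.45 in, Ī = 25.607 in⁴.
Top plate: 2.4 × 0.4, A = 0.96 in², y = 8.45 in, Ī = 0.0128 in⁴.
Centroid: ȳ = ΣA·y / ΣA = 2.8038 in.
Transfer each piece to the horizontal axis through the centroid using Ī + A·d² with d = y − 2.8038:
  bottom plate: d = -2.4788 in → contributes +35.346 in⁴
  web plate: d = 1.6463 in → contributes +40.025 in⁴
  top plate: d = 5.6463 in → contributes +30.618 in⁴
Total I = 105.99 in⁴.
Radius of gyration: k = √(I/A) = √(105.99 / 12) = 2.9719 in.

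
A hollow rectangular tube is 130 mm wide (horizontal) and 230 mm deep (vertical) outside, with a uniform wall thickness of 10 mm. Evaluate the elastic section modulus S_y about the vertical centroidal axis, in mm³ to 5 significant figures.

Decompose the section into non-overlapping parts with the origin at the bottom-left of its bounding rectangle.
Outer rectangle: 130 × 230, A = 29 900 mm², x = 65 mm, Ī = 42 109 167 mm⁴.
Inner void (subtracted): 110 × 210, A = 23 100 mm², x = 65 mm, Ī = 23 292 500 mm⁴.
By symmetry the centroid is at mid-width, x̄ = 65 mm.
All pieces are centred on the vertical centroidal axis, so I = ΣĪ (holes subtracted) = 18 816 667 mm⁴.
Extreme fibre distance c = 65 mm; S = I/c = 289487.2 mm³.

S_y ≈ 2.8949 × 10⁵ mm³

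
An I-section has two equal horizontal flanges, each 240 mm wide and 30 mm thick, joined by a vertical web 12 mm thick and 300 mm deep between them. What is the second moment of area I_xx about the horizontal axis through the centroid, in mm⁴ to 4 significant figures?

I_xx ≈ 4.201 × 10⁸ mm⁴

Split into non-overlapping primitives; take the origin at the lower-left of the bounding box.
Bottom flange: 240 × 30, A = 7 200 mm², y = 15 mm, Ī = 540 000 mm⁴.
Web: 12 × 300, A = 3 600 mm², y = 180 mm, Ī = 27 000 000 mm⁴.
Top flange: 240 × 30, A = 7 200 mm², y = 345 mm, Ī = 540 000 mm⁴.
By symmetry the centroid is at mid-height, ȳ = 180 mm.
Transfer each piece to the horizontal axis through the centroid using Ī + A·d² with d = y − 180:
  bottom flange: d = -165 mm → contributes +196 560 000 mm⁴
  web: d = 0 mm → contributes +27 000 000 mm⁴
  top flange: d = 165 mm → contributes +196 560 000 mm⁴
Total I = 420 120 000 mm⁴.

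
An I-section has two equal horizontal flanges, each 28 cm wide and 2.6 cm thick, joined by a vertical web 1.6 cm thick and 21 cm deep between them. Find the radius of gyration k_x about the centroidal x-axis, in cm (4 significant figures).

k_x ≈ 10.98 cm

Treat the section as a set of non-overlapping primitives; coordinates are from the bounding-box lower-left.
Bottom flange: 28 × 2.6, A = 72.8 cm², y = 1.3 cm, Ī = 41.0107 cm⁴.
Web: 1.6 × 21, A = 33.6 cm², y = 13.1 cm, Ī = 1234.8 cm⁴.
Top flange: 28 × 2.6, A = 72.8 cm², y = 24.9 cm, Ī = 41.0107 cm⁴.
By symmetry the centroid is at mid-height, ȳ = 13.1 cm.
Transfer each piece to the centroidal x-axis using Ī + A·d² with d = y − 13.1:
  bottom flange: d = -11.8 cm → contributes +10177.7 cm⁴
  web: d = 0 cm → contributes +1234.8 cm⁴
  top flange: d = 11.8 cm → contributes +10177.7 cm⁴
Total I = 21590.2 cm⁴.
Radius of gyration: k = √(I/A) = √(21590.2 / 179.2) = 10.9764 cm.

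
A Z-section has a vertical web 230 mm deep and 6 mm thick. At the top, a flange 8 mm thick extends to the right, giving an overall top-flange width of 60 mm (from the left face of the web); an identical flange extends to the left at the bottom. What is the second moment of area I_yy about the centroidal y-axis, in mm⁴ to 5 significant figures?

Split into non-overlapping primitives; take the origin at the lower-left of the bounding box.
Web: 6 × 230, A = 1 380 mm², x = 57 mm, Ī = 4 140 mm⁴.
Top flange (beyond web): 54 × 8, A = 432 mm², x = 87 mm, Ī = 104 976 mm⁴.
Bottom flange (beyond web): 54 × 8, A = 432 mm², x = 27 mm, Ī = 104 976 mm⁴.
Centroid: x̄ = ΣA·x / ΣA = 57 mm.
Transfer each piece to the centroidal y-axis using Ī + A·d² with d = x − 57:
  web: d = 0 mm → contributes +4 140 mm⁴
  top flange (beyond web): d = 30 mm → contributes +493 776 mm⁴
  bottom flange (beyond web): d = -30 mm → contributes +493 776 mm⁴
Total I = 991 692 mm⁴.

I_yy ≈ 9.9169 × 10⁵ mm⁴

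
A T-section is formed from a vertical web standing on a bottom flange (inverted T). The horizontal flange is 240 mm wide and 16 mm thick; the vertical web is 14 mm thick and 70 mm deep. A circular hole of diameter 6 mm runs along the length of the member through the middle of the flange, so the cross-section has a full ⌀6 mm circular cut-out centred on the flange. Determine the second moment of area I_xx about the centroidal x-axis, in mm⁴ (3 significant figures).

I_xx ≈ 1.92 × 10⁶ mm⁴

Split into non-overlapping primitives; take the origin at the lower-left of the bounding box.
Flange: 240 × 16, A = 3 840 mm², y = 8 mm, Ī = 81 920 mm⁴.
Web: 14 × 70, A = 980 mm², y = 51 mm, Ī = 400 167 mm⁴.
Hole (subtracted): ⌀6, A = 28.274 mm², y = 8 mm, Ī = 63.617 mm⁴.
Centroid: ȳ = ΣA·y / ΣA = 16.794 mm.
Transfer each piece to the centroidal x-axis using Ī + A·d² with d = y − 16.794:
  flange: d = -8.7943 mm → contributes +378 906 mm⁴
  web: d = 34.206 mm → contributes +1 546 794 mm⁴
  hole: d = -8.7943 mm → contributes −2250.4 mm⁴
Total I = 1 923 450 mm⁴.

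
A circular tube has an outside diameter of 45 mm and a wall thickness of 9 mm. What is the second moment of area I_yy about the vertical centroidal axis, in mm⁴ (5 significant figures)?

Treat the section as a set of non-overlapping primitives; coordinates are from the bounding-box lower-left.
Outer circle: ⌀45, A = 1590.431 mm², x = 22.5 mm, Ī = 201 289 mm⁴.
Bore (subtracted): ⌀27, A = 572.5553 mm², x = 22.5 mm, Ī = 26087.05 mm⁴.
By symmetry the centroid is at mid-width, x̄ = 22.5 mm.
All pieces are centred on the vertical centroidal axis, so I = ΣĪ (holes subtracted) = 175201.9 mm⁴.

I_yy ≈ 1.7520 × 10⁵ mm⁴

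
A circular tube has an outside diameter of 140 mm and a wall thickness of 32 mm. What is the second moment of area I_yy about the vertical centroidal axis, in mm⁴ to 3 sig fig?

I_yy ≈ 1.72 × 10⁷ mm⁴

Split into non-overlapping primitives; take the origin at the lower-left of the bounding box.
Outer circle: ⌀140, A = 15 394 mm², x = 70 mm, Ī = 18 857 410 mm⁴.
Bore (subtracted): ⌀76, A = 4536.5 mm², x = 70 mm, Ī = 1 637 662 mm⁴.
By symmetry the centroid is at mid-width, x̄ = 70 mm.
All pieces are centred on the vertical centroidal axis, so I = ΣĪ (holes subtracted) = 17 219 748 mm⁴.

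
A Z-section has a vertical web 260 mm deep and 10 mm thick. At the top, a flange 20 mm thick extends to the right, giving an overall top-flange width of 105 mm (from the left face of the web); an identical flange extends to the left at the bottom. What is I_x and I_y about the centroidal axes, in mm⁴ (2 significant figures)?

I_x ≈ 6.9 × 10⁷ mm⁴, I_y ≈ 1.3 × 10⁷ mm⁴

Break the section into simple shapes (no overlaps), measuring from the bottom-left corner of the bounding box.
Web: 10 × 260, A = 2 600 mm², y = 130 mm, Ī = 14 646 667 mm⁴.
Top flange (beyond web): 95 × 20, A = 1 900 mm², y = 250 mm, Ī = 63 333 mm⁴.
Bottom flange (beyond web): 95 × 20, A = 1 900 mm², y = 10 mm, Ī = 63 333 mm⁴.
Centroid: ȳ = ΣA·y / ΣA = 130 mm.
Transfer each piece to the centroidal x-axis using Ī + A·d² with d = y − 130:
  web: d = 0 mm → contributes +14 646 667 mm⁴
  top flange (beyond web): d = 120 mm → contributes +27 423 333 mm⁴
  bottom flange (beyond web): d = -120 mm → contributes +27 423 333 mm⁴
Total I = 69 493 333 mm⁴.
For the y-axis: x̄ = 100 mm.
Repeating about the centroidal y-axis gives I_y = 13 353 333 mm⁴.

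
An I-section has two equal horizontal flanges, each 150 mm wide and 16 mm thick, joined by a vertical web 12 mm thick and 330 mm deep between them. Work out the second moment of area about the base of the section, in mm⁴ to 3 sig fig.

Decompose the section into non-overlapping parts with the origin at the bottom-left of its bounding rectangle.
Bottom flange: 150 × 16, A = 2 400 mm², y = 8 mm, Ī = 51 200 mm⁴.
Web: 12 × 330, A = 3 960 mm², y = 181 mm, Ī = 35 937 000 mm⁴.
Top flange: 150 × 16, A = 2 400 mm², y = 354 mm, Ī = 51 200 mm⁴.
Transfer each piece to the bottom edge using Ī + A·d² with d = y − 0:
  bottom flange: d = 8 mm → contributes +204 800 mm⁴
  web: d = 181 mm → contributes +165 670 560 mm⁴
  top flange: d = 354 mm → contributes +300 809 600 mm⁴
Total I = 466 684 960 mm⁴.

I_base ≈ 4.67 × 10⁸ mm⁴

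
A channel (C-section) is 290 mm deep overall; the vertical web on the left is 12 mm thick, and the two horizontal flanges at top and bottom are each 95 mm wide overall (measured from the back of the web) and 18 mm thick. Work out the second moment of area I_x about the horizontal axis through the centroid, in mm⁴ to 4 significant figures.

I_x ≈ 7.974 × 10⁷ mm⁴

Split into non-overlapping primitives; take the origin at the lower-left of the bounding box.
Web: 12 × 290, A = 3 480 mm², y = 145 mm, Ī = 24 389 000 mm⁴.
Top flange (beyond web): 83 × 18, A = 1 494 mm², y = 281 mm, Ī = 40 338 mm⁴.
Bottom flange (beyond web): 83 × 18, A = 1 494 mm², y = 9 mm, Ī = 40 338 mm⁴.
By symmetry the centroid is at mid-height, ȳ = 145 mm.
Transfer each piece to the horizontal axis through the centroid using Ī + A·d² with d = y − 145:
  web: d = 0 mm → contributes +24 389 000 mm⁴
  top flange (beyond web): d = 136 mm → contributes +27 673 362 mm⁴
  bottom flange (beyond web): d = -136 mm → contributes +27 673 362 mm⁴
Total I = 79 735 724 mm⁴.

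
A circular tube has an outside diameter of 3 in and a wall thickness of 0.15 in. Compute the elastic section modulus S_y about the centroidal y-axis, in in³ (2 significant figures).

S_y ≈ 0.91 in³

Treat the section as a set of non-overlapping primitives; coordinates are from the bounding-box lower-left.
Outer circle: ⌀3, A = 7.069 in², x = 1.5 in, Ī = 3.976 in⁴.
Bore (subtracted): ⌀2.7, A = 5.726 in², x = 1.5 in, Ī = 2.609 in⁴.
By symmetry the centroid is at mid-width, x̄ = 1.5 in.
All pieces are centred on the centroidal y-axis, so I = ΣĪ (holes subtracted) = 1.367 in⁴.
Extreme fibre distance c = 1.5 in; S = I/c = 0.9116 in³.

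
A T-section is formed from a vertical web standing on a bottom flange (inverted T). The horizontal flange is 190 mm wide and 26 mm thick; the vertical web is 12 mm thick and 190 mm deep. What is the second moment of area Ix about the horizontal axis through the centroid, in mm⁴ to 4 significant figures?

Split into non-overlapping primitives; take the origin at the lower-left of the bounding box.
Flange: 190 × 26, A = 4 940 mm², y = 13 mm, Ī = 278 287 mm⁴.
Web: 12 × 190, A = 2 280 mm², y = 121 mm, Ī = 6 859 000 mm⁴.
Centroid: ȳ = ΣA·y / ΣA = 47.1053 mm.
Transfer each piece to the horizontal axis through the centroid using Ī + A·d² with d = y − 47.1053:
  flange: d = -34.1053 mm → contributes +6 024 341 mm⁴
  web: d = 73.8947 mm → contributes +19 308 785 mm⁴
Total I = 25 333 127 mm⁴.

Ix ≈ 2.533 × 10⁷ mm⁴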